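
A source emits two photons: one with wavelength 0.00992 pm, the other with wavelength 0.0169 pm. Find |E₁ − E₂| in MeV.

51.6 MeV

Using E = hc/λ: E₁ = 2.002e-11 J, E₂ = 1.175e-11 J.
|ΔE| = |2.002e-11 − 1.175e-11| = 8.27e-12 J = 51.6 MeV.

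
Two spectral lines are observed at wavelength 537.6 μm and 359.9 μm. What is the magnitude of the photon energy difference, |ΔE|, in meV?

Using E = hc/λ: E₁ = 3.6950 × 10^-22 J, E₂ = 5.5194 × 10^-22 J.
|ΔE| = |3.6950 × 10^-22 − 5.5194 × 10^-22| = 1.82 × 10^-22 J = 1.14 meV.

1.14 meV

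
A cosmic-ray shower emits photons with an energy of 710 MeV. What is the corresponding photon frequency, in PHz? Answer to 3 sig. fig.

Convert to SI: E = 710 MeV = 1.1375 × 10^-10 J.
Since f = E/h for a photon, f = 1.717 × 10^23 Hz.
Converting to PHz: f = 1.717 × 10^8 PHz ≈ 1.72 × 10^8 PHz.

1.72 × 10^8 PHz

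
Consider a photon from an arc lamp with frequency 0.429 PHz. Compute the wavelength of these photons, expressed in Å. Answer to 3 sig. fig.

Convert to SI: f = 0.429 PHz = 4.29 × 10^14 Hz.
The photon relation is λ = c/f, giving λ = 6.988 × 10^-7 m.
Converting to Å: λ = 6988 Å ≈ 6990 Å.

6990 Å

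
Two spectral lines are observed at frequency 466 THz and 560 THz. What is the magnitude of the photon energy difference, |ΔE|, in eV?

Using E = hf: E₁ = 3.088e-19 J, E₂ = 3.711e-19 J.
|ΔE| = |3.088e-19 − 3.711e-19| = 6.23e-20 J = 0.389 eV.

0.389 eV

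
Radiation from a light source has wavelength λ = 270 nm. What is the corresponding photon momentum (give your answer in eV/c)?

4.59 eV/c

Use h = 6.62607015e-34 J·s, c = 2.99792458e8 m/s, 1 eV = 1.602176634e-19 J.
In SI units: λ = 270 nm = 2.70e-7 m.
The photon relation is p = h/λ, giving p = 2.454e-27 kg·m/s.
Converting to eV/c: p = 4.592 eV/c ≈ 4.59 eV/c.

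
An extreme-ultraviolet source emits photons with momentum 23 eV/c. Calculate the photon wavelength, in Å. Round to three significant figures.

(h = 6.62607015 × 10^-34 J·s, c = 2.99792458 × 10^8 m/s, 1 eV = 1.602176634 × 10^-19 J.)
First convert: p = 23 eV/c = 1.2292 × 10^-26 kg·m/s.
Apply λ = h/p: λ = 5.391 × 10^-8 m.
Converting to Å: λ = 539.1 Å ≈ 539 Å.

539 Å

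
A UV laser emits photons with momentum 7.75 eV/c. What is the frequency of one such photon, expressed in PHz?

1.87 PHz

Use h = 6.62607015 × 10^-34 J·s, c = 2.99792458 × 10^8 m/s, 1 eV = 1.602176634 × 10^-19 J.
In SI units: p = 7.75 eV/c = 4.1418 × 10^-27 kg·m/s.
The photon relation is f = pc/h, giving f = 1.874 × 10^15 Hz.
Converting to PHz: f = 1.874 PHz ≈ 1.87 PHz.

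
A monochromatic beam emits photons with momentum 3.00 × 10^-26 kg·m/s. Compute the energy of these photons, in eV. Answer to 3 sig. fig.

Take c = 2.99792458 × 10^8 m/s, 1 eV = 1.602176634 × 10^-19 J.
For a photon E = pc, so E = 8.994 × 10^-18 J.
Converting to eV: E = 56.13 eV ≈ 56.1 eV.

56.1 eV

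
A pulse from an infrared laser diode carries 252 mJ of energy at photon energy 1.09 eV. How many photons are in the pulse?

1.44 × 10^18 photons

Per-photon energy: E = 1.746 × 10^-19 J (from energy = 1.09 eV).
N = E_total / E_photon = 0.252 J / 1.746 × 10^-19 J = 1.44 × 10^18.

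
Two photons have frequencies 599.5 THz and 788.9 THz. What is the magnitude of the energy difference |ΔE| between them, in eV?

Using E = hf: E₁ = 3.9723e-19 J, E₂ = 5.2273e-19 J.
|ΔE| = |3.9723e-19 − 5.2273e-19| = 1.25e-19 J = 0.783 eV.

0.783 eV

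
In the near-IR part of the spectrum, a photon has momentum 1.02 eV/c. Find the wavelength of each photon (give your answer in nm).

1220 nm

(h = 6.62607015e-34 J·s, c = 2.99792458e8 m/s, 1 eV = 1.602176634e-19 J.)
First convert: p = 1.02 eV/c = 5.4512e-28 kg·m/s.
Apply λ = h/p: λ = 1.216e-6 m.
Converting to nm: λ = 1216 nm ≈ 1220 nm.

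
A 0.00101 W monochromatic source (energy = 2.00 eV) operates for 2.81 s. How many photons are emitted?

Total energy: E_total = P·t = 0.00101 × 2.81 = 0.002838 J.
Per-photon energy: E = 3.204e-19 J.
N = E_total / E_photon = 8.86e15.

8.86e15 photons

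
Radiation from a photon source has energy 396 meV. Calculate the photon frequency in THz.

95.8 THz

In SI units: E = 396 meV = 6.3446 × 10^-20 J.
Since f = E/h for a photon, f = 9.575 × 10^13 Hz.
Converting to THz: f = 95.75 THz ≈ 95.8 THz.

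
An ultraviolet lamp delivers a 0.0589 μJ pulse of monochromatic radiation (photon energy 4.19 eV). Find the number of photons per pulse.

Per-photon energy: E = 6.713·10^-19 J (from energy = 4.19 eV).
N = E_total / E_photon = 5.89·10^-8 J / 6.713·10^-19 J = 8.77·10^10.

8.77·10^10 photons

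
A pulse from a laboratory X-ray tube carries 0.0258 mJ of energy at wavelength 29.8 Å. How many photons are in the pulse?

Per-photon energy: E = 6.666e-17 J (from wavelength = 29.8 Å).
N = E_total / E_photon = 2.58e-5 J / 6.666e-17 J = 3.87e11.

3.87e11 photons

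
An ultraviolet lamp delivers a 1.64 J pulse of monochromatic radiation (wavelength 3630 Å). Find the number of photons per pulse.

3.00 × 10^18 photons

Per-photon energy: E = 5.472 × 10^-19 J (from wavelength = 3630 Å).
N = E_total / E_photon = 1.64 J / 5.472 × 10^-19 J = 3.00 × 10^18.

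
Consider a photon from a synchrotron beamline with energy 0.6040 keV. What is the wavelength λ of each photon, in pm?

First convert: E = 0.6040 keV = 9.6771e-17 J.
Since λ = hc/E for a photon, λ = 2.053e-9 m.
Converting to pm: λ = 2053 pm ≈ 2050 pm.

2050 pm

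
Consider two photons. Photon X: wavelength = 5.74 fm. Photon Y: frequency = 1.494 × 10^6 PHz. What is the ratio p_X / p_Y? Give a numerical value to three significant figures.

p_X = 1.154 × 10^-19 kg·m/s (from wavelength = 5.74 fm, via p = h/λ).
p_Y = 3.302 × 10^-21 kg·m/s (from frequency = 1.494 × 10^6 PHz, via p = hf/c).
Ratio = 1.154 × 10^-19 / 3.302 × 10^-21 = 35.0.

35.0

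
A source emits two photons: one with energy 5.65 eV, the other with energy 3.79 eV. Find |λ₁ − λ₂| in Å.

Using λ = hc/E: λ₁ = 2.194 × 10^-7 m, λ₂ = 3.271 × 10^-7 m.
|Δλ| = |2.194 × 10^-7 − 3.271 × 10^-7| = 1.08 × 10^-7 m = 1080 Å.

1080 Å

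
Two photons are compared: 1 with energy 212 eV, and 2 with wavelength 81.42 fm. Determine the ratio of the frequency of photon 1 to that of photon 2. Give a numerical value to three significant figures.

1.39 × 10^-5

f_1 = 5.126 × 10^16 Hz (from energy = 212 eV, via f = E/h).
f_2 = 3.682 × 10^21 Hz (from wavelength = 81.42 fm, via f = c/λ).
Ratio = 5.126 × 10^16 / 3.682 × 10^21 = 1.39 × 10^-5.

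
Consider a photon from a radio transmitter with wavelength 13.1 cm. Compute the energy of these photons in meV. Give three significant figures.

Convert to SI: λ = 13.1 cm = 0.131 m.
Apply E = hc/λ: E = 1.516e-24 J.
Converting to meV: E = 0.009464 meV ≈ 9.46e-3 meV.

9.46e-3 meV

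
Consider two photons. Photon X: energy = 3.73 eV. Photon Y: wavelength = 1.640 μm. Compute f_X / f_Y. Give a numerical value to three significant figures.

f_X = 9.019 × 10^14 Hz (from energy = 3.73 eV, via f = E/h).
f_Y = 1.828 × 10^14 Hz (from wavelength = 1.640 μm, via f = c/λ).
Ratio = 9.019 × 10^14 / 1.828 × 10^14 = 4.93.

4.93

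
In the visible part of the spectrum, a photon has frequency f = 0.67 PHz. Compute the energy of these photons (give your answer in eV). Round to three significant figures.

Convert to SI: f = 0.67 PHz = 6.7 × 10^14 Hz.
For a photon E = hf, so E = 4.439 × 10^-19 J.
Converting to eV: E = 2.771 eV ≈ 2.77 eV.

2.77 eV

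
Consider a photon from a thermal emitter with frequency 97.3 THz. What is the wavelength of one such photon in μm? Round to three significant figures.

Take c = 2.99792458e8 m/s.
In SI units: f = 97.3 THz = 9.73e13 Hz.
Since λ = c/f for a photon, λ = 3.081e-6 m.
Converting to μm: λ = 3.081 μm ≈ 3.08 μm.

3.08 μm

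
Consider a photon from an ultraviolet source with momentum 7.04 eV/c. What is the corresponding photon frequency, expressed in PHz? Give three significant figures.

Use h = 6.62607015e-34 J·s, c = 2.99792458e8 m/s, 1 eV = 1.602176634e-19 J.
In SI units: p = 7.04 eV/c = 3.7624e-27 kg·m/s.
For a photon f = pc/h, so f = 1.702e15 Hz.
Converting to PHz: f = 1.702 PHz ≈ 1.70 PHz.

1.70 PHz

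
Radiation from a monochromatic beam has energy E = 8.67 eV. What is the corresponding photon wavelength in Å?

Take h = 6.62607015e-34 J·s, c = 2.99792458e8 m/s, 1 eV = 1.602176634e-19 J.
In SI units: E = 8.67 eV = 1.3891e-18 J.
The photon relation is λ = hc/E, giving λ = 1.430e-7 m.
Converting to Å: λ = 1430 Å ≈ 1430 Å.

1430 Å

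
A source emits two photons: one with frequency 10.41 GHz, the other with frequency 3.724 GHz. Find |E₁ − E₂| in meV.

Using E = hf: E₁ = 6.8977 × 10^-24 J, E₂ = 2.4675 × 10^-24 J.
|ΔE| = |6.8977 × 10^-24 − 2.4675 × 10^-24| = 4.43 × 10^-24 J = 0.0277 meV.

0.0277 meV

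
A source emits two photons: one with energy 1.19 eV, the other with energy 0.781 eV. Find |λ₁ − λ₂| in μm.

0.546 μm

Using λ = hc/E: λ₁ = 1.042 × 10^-6 m, λ₂ = 1.588 × 10^-6 m.
|Δλ| = |1.042 × 10^-6 − 1.588 × 10^-6| = 5.46 × 10^-7 m = 0.546 μm.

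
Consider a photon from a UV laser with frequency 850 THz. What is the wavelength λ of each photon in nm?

Use c = 2.99792458 × 10^8 m/s.
First convert: f = 850 THz = 8.50 × 10^14 Hz.
Since λ = c/f for a photon, λ = 3.527 × 10^-7 m.
Converting to nm: λ = 352.7 nm ≈ 353 nm.

353 nm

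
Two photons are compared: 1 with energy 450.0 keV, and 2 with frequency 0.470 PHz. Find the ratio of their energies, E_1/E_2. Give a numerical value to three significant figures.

2.32e5

E_1 = 7.210e-14 J (from energy = 450.0 keV, via E given directly).
E_2 = 3.114e-19 J (from frequency = 0.470 PHz, via E = hf).
Ratio = 7.210e-14 / 3.114e-19 = 2.32e5.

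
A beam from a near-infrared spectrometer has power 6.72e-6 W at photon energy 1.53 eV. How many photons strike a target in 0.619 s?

Total energy: E_total = P·t = 6.72e-6 × 0.619 = 4.160e-6 J.
Per-photon energy: E = 2.451e-19 J.
N = E_total / E_photon = 1.70e13.

1.70e13 photons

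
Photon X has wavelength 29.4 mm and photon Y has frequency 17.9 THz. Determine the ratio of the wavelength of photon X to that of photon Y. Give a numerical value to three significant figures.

λ_X = 0.02940 m (from wavelength = 29.4 mm, via λ given directly).
λ_Y = 1.675e-5 m (from frequency = 17.9 THz, via λ = c/f).
Ratio = 0.02940 / 1.675e-5 = 1760.

1760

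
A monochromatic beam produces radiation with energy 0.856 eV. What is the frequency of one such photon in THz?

207 THz

First convert: E = 0.856 eV = 1.3715 × 10^-19 J.
Apply f = E/h: f = 2.070 × 10^14 Hz.
Converting to THz: f = 207.0 THz ≈ 207 THz.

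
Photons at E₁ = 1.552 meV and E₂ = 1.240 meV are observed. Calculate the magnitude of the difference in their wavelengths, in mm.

Using λ = hc/E: λ₁ = 7.9887e-4 m, λ₂ = 9.9987e-4 m.
|Δλ| = |7.9887e-4 − 9.9987e-4| = 2.01e-4 m = 0.201 mm.

0.201 mm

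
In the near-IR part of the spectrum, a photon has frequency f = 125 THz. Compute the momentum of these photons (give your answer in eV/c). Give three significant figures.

0.517 eV/c

Take h = 6.62607015 × 10^-34 J·s, c = 2.99792458 × 10^8 m/s, 1 eV = 1.602176634 × 10^-19 J.
First convert: f = 125 THz = 1.25 × 10^14 Hz.
Since p = hf/c for a photon, p = 2.763 × 10^-28 kg·m/s.
Converting to eV/c: p = 0.5170 eV/c ≈ 0.517 eV/c.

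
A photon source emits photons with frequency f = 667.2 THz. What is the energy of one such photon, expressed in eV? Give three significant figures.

2.76 eV

In SI units: f = 667.2 THz = 6.672·10^14 Hz.
Since E = hf for a photon, E = 4.421·10^-19 J.
Converting to eV: E = 2.759 eV ≈ 2.76 eV.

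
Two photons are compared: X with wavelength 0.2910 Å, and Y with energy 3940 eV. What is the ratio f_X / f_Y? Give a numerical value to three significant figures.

f_X = 1.030 × 10^19 Hz (from wavelength = 0.2910 Å, via f = c/λ).
f_Y = 9.527 × 10^17 Hz (from energy = 3940 eV, via f = E/h).
Ratio = 1.030 × 10^19 / 9.527 × 10^17 = 10.8.

10.8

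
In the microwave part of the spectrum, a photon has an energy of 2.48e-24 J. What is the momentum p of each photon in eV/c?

1.55e-5 eV/c

Use c = 2.99792458e8 m/s, 1 eV = 1.602176634e-19 J.
Since p = E/c for a photon, p = 8.272e-33 kg·m/s.
Converting to eV/c: p = 1.548e-5 eV/c ≈ 1.55e-5 eV/c.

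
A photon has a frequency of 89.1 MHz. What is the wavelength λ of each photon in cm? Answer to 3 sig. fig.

336 cm

First convert: f = 89.1 MHz = 8.91e7 Hz.
The photon relation is λ = c/f, giving λ = 3.365 m.
Converting to cm: λ = 336.5 cm ≈ 336 cm.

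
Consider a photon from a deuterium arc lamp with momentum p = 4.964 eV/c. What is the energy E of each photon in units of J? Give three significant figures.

7.95 × 10^-19 J

In SI units: p = 4.964 eV/c = 2.6529 × 10^-27 kg·m/s.
Apply E = pc: E = 7.953 × 10^-19 J.
So E ≈ 7.95 × 10^-19 J.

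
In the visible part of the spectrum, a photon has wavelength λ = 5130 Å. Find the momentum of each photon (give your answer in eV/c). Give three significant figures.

Take h = 6.62607015 × 10^-34 J·s, c = 2.99792458 × 10^8 m/s, 1 eV = 1.602176634 × 10^-19 J.
First convert: λ = 5130 Å = 5.13 × 10^-7 m.
For a photon p = h/λ, so p = 1.292 × 10^-27 kg·m/s.
Converting to eV/c: p = 2.417 eV/c ≈ 2.42 eV/c.

2.42 eV/c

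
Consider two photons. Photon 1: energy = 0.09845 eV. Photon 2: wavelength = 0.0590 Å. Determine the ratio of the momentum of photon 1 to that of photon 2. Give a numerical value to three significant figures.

p_1 = 5.261e-29 kg·m/s (from energy = 0.09845 eV, via p = E/c).
p_2 = 1.123e-22 kg·m/s (from wavelength = 0.0590 Å, via p = h/λ).
Ratio = 5.261e-29 / 1.123e-22 = 4.68e-7.

4.68e-7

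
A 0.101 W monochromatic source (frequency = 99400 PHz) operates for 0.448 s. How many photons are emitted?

Total energy: E_total = P·t = 0.101 × 0.448 = 0.04525 J.
Per-photon energy: E = 6.586e-14 J.
N = E_total / E_photon = 6.87e11.

6.87e11 photons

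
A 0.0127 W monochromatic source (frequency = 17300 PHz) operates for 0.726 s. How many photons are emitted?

Total energy: E_total = P·t = 0.0127 × 0.726 = 0.009220 J.
Per-photon energy: E = 1.146·10^-14 J.
N = E_total / E_photon = 8.04·10^11.

8.04·10^11 photons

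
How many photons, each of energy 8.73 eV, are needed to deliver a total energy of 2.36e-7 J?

Per-photon energy: E = 1.399e-18 J (from energy = 8.73 eV).
N = E_total / E_photon = 2.36e-7 J / 1.399e-18 J = 1.69e11.

1.69e11 photons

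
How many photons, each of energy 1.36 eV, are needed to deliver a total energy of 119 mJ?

5.46e17 photons

Per-photon energy: E = 2.179e-19 J (from energy = 1.36 eV).
N = E_total / E_photon = 0.119 J / 2.179e-19 J = 5.46e17.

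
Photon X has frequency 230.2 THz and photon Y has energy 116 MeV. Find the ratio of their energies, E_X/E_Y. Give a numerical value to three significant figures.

E_X = 1.525e-19 J (from frequency = 230.2 THz, via E = hf).
E_Y = 1.859e-11 J (from energy = 116 MeV, via E given directly).
Ratio = 1.525e-19 / 1.859e-11 = 8.21e-9.

8.21e-9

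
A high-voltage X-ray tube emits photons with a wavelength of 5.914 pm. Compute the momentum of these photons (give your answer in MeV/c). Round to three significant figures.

0.210 MeV/c

Take h = 6.62607015e-34 J·s, c = 2.99792458e8 m/s, 1 eV = 1.602176634e-19 J.
In SI units: λ = 5.914 pm = 5.914e-12 m.
Apply p = h/λ: p = 1.120e-22 kg·m/s.
Converting to MeV/c: p = 0.2096 MeV/c ≈ 0.210 MeV/c.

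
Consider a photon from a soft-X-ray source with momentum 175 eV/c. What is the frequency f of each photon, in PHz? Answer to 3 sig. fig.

Use h = 6.62607015 × 10^-34 J·s, c = 2.99792458 × 10^8 m/s, 1 eV = 1.602176634 × 10^-19 J.
First convert: p = 175 eV/c = 9.3525 × 10^-26 kg·m/s.
Since f = pc/h for a photon, f = 4.231 × 10^16 Hz.
Converting to PHz: f = 42.31 PHz ≈ 42.3 PHz.

42.3 PHz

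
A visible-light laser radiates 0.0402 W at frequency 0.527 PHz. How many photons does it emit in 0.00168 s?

1.93·10^14 photons

Total energy: E_total = P·t = 0.0402 × 0.00168 = 6.754·10^-5 J.
Per-photon energy: E = 3.492·10^-19 J.
N = E_total / E_photon = 1.93·10^14.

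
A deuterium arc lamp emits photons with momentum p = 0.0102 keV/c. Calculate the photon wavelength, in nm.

122 nm

Take h = 6.62607015 × 10^-34 J·s, c = 2.99792458 × 10^8 m/s, 1 eV = 1.602176634 × 10^-19 J.
Convert to SI: p = 0.0102 keV/c = 5.4512 × 10^-27 kg·m/s.
Since λ = h/p for a photon, λ = 1.216 × 10^-7 m.
Converting to nm: λ = 121.6 nm ≈ 122 nm.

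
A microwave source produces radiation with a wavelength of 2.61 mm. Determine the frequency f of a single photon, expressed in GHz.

In SI units: λ = 2.61 mm = 0.00261 m.
For a photon f = c/λ, so f = 1.149 × 10^11 Hz.
Converting to GHz: f = 114.9 GHz ≈ 115 GHz.

115 GHz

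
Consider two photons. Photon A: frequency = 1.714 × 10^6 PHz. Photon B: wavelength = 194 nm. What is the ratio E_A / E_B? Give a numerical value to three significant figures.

E_A = 1.136 × 10^-12 J (from frequency = 1.714 × 10^6 PHz, via E = hf).
E_B = 1.024 × 10^-18 J (from wavelength = 194 nm, via E = hc/λ).
Ratio = 1.136 × 10^-12 / 1.024 × 10^-18 = 1.11 × 10^6.

1.11 × 10^6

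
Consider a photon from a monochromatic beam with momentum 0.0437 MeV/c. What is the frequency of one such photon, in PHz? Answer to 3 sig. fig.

First convert: p = 0.0437 MeV/c = 2.3355e-23 kg·m/s.
The photon relation is f = pc/h, giving f = 1.057e19 Hz.
Converting to PHz: f = 10570 PHz ≈ 1.06e4 PHz.

1.06e4 PHz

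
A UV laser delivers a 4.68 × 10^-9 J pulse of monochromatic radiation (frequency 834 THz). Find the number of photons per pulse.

8.47 × 10^9 photons

Per-photon energy: E = 5.526 × 10^-19 J (from frequency = 834 THz).
N = E_total / E_photon = 4.68 × 10^-9 J / 5.526 × 10^-19 J = 8.47 × 10^9.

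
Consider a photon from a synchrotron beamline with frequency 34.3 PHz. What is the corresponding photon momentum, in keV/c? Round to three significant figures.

0.142 keV/c

Use h = 6.62607015·10^-34 J·s, c = 2.99792458·10^8 m/s, 1 eV = 1.602176634·10^-19 J.
Convert to SI: f = 34.3 PHz = 3.43·10^16 Hz.
Apply p = hf/c: p = 7.581·10^-26 kg·m/s.
Converting to keV/c: p = 0.1419 keV/c ≈ 0.142 keV/c.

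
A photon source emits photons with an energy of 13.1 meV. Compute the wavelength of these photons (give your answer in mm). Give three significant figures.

0.0946 mm

(h = 6.62607015e-34 J·s, c = 2.99792458e8 m/s, 1 eV = 1.602176634e-19 J.)
In SI units: E = 13.1 meV = 2.0989e-21 J.
Apply λ = hc/E: λ = 9.464e-5 m.
Converting to mm: λ = 0.09464 mm ≈ 0.0946 mm.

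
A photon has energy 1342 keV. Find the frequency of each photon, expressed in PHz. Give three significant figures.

(h = 6.62607015e-34 J·s, 1 eV = 1.602176634e-19 J.)
First convert: E = 1342 keV = 2.1501e-13 J.
The photon relation is f = E/h, giving f = 3.245e20 Hz.
Converting to PHz: f = 324500 PHz ≈ 3.24e5 PHz.

3.24e5 PHz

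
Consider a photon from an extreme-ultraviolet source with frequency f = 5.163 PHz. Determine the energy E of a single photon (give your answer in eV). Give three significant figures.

Convert to SI: f = 5.163 PHz = 5.163e15 Hz.
Since E = hf for a photon, E = 3.421e-18 J.
Converting to eV: E = 21.35 eV ≈ 21.4 eV.

21.4 eV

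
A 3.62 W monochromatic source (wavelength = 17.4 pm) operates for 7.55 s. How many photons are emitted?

Total energy: E_total = P·t = 3.62 × 7.55 = 27.33 J.
Per-photon energy: E = 1.142 × 10^-14 J.
N = E_total / E_photon = 2.39 × 10^15.

2.39 × 10^15 photons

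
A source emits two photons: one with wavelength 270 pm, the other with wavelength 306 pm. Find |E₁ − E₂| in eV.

Using E = hc/λ: E₁ = 7.357e-16 J, E₂ = 6.492e-16 J.
|ΔE| = |7.357e-16 − 6.492e-16| = 8.66e-17 J = 540 eV.

540 eV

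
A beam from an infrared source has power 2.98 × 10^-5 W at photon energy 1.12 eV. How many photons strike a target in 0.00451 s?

Total energy: E_total = P·t = 2.98 × 10^-5 × 0.00451 = 1.344 × 10^-7 J.
Per-photon energy: E = 1.794 × 10^-19 J.
N = E_total / E_photon = 7.49 × 10^11.

7.49 × 10^11 photons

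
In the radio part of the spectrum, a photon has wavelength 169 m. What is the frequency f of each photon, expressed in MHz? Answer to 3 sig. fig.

1.77 MHz

Since f = c/λ for a photon, f = 1.774 × 10^6 Hz.
Converting to MHz: f = 1.774 MHz ≈ 1.77 MHz.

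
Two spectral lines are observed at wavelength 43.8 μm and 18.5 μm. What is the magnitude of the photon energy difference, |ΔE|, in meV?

38.7 meV

Using E = hc/λ: E₁ = 4.535 × 10^-21 J, E₂ = 1.074 × 10^-20 J.
|ΔE| = |4.535 × 10^-21 − 1.074 × 10^-20| = 6.20 × 10^-21 J = 38.7 meV.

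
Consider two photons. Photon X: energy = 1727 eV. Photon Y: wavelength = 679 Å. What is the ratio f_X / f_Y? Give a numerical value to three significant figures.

f_X = 4.176 × 10^17 Hz (from energy = 1727 eV, via f = E/h).
f_Y = 4.415 × 10^15 Hz (from wavelength = 679 Å, via f = c/λ).
Ratio = 4.176 × 10^17 / 4.415 × 10^15 = 94.6.

94.6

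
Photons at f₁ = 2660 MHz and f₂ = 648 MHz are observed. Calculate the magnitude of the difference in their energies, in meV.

8.32 × 10^-3 meV

Using E = hf: E₁ = 1.763 × 10^-24 J, E₂ = 4.294 × 10^-25 J.
|ΔE| = |1.763 × 10^-24 − 4.294 × 10^-25| = 1.33 × 10^-24 J = 8.32 × 10^-3 meV.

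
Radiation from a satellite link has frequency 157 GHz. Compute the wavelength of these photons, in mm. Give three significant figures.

Use c = 2.99792458e8 m/s.
Convert to SI: f = 157 GHz = 1.57e11 Hz.
Apply λ = c/f: λ = 0.001910 m.
Converting to mm: λ = 1.910 mm ≈ 1.91 mm.

1.91 mm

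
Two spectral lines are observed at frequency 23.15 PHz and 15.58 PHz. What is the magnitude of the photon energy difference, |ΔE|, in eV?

31.3 eV

Using E = hf: E₁ = 1.5339e-17 J, E₂ = 1.0323e-17 J.
|ΔE| = |1.5339e-17 − 1.0323e-17| = 5.02e-18 J = 31.3 eV.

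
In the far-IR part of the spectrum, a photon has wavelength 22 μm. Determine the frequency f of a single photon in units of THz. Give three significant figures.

13.6 THz

Use c = 2.99792458 × 10^8 m/s.
Convert to SI: λ = 22 μm = 2.2 × 10^-5 m.
For a photon f = c/λ, so f = 1.363 × 10^13 Hz.
Converting to THz: f = 13.63 THz ≈ 13.6 THz.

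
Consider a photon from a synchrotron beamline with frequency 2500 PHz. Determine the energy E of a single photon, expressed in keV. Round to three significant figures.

Use h = 6.62607015 × 10^-34 J·s, 1 eV = 1.602176634 × 10^-19 J.
Convert to SI: f = 2500 PHz = 2.5 × 10^18 Hz.
For a photon E = hf, so E = 1.657 × 10^-15 J.
Converting to keV: E = 10.34 keV ≈ 10.3 keV.

10.3 keV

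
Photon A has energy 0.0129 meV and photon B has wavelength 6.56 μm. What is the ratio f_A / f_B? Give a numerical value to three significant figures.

6.83·10^-5

f_A = 3.119·10^9 Hz (from energy = 0.0129 meV, via f = E/h).
f_B = 4.570·10^13 Hz (from wavelength = 6.56 μm, via f = c/λ).
Ratio = 3.119·10^9 / 4.570·10^13 = 6.83·10^-5.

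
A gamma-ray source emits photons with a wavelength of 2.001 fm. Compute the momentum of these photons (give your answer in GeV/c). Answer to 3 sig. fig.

Use h = 6.62607015 × 10^-34 J·s, c = 2.99792458 × 10^8 m/s, 1 eV = 1.602176634 × 10^-19 J.
Convert to SI: λ = 2.001 fm = 2.001 × 10^-15 m.
Since p = h/λ for a photon, p = 3.311 × 10^-19 kg·m/s.
Converting to GeV/c: p = 0.6196 GeV/c ≈ 0.620 GeV/c.

0.620 GeV/c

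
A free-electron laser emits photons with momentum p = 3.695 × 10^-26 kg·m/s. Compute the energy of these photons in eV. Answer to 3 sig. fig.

Apply E = pc: E = 1.108 × 10^-17 J.
Converting to eV: E = 69.14 eV ≈ 69.1 eV.

69.1 eV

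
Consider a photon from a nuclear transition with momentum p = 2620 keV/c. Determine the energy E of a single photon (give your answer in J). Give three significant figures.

4.20e-13 J

Use c = 2.99792458e8 m/s, 1 eV = 1.602176634e-19 J.
In SI units: p = 2620 keV/c = 1.4002e-21 kg·m/s.
Apply E = pc: E = 4.198e-13 J.
So E ≈ 4.20e-13 J.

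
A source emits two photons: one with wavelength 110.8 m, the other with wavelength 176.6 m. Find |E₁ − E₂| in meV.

4.17 × 10^-6 meV

Using E = hc/λ: E₁ = 1.7928 × 10^-27 J, E₂ = 1.1248 × 10^-27 J.
|ΔE| = |1.7928 × 10^-27 − 1.1248 × 10^-27| = 6.68 × 10^-28 J = 4.17 × 10^-6 meV.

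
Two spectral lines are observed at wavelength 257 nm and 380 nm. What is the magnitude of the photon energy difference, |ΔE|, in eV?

Using E = hc/λ: E₁ = 7.729 × 10^-19 J, E₂ = 5.227 × 10^-19 J.
|ΔE| = |7.729 × 10^-19 − 5.227 × 10^-19| = 2.50 × 10^-19 J = 1.56 eV.

1.56 eV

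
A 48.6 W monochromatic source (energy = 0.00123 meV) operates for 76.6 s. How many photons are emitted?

Total energy: E_total = P·t = 48.6 × 76.6 = 3723 J.
Per-photon energy: E = 1.971e-25 J.
N = E_total / E_photon = 1.89e28.

1.89e28 photons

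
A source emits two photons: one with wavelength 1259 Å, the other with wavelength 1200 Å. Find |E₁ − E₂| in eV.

0.484 eV

Using E = hc/λ: E₁ = 1.5778e-18 J, E₂ = 1.6554e-18 J.
|ΔE| = |1.5778e-18 − 1.6554e-18| = 7.76e-20 J = 0.484 eV.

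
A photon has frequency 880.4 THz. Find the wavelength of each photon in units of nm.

341 nm

Take c = 2.99792458e8 m/s.
First convert: f = 880.4 THz = 8.804e14 Hz.
Apply λ = c/f: λ = 3.405e-7 m.
Converting to nm: λ = 340.5 nm ≈ 341 nm.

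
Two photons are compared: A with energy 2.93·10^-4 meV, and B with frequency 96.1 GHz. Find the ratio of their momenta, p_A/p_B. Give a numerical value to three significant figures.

7.37·10^-4

p_A = 1.566·10^-34 kg·m/s (from energy = 2.93·10^-4 meV, via p = E/c).
p_B = 2.124·10^-31 kg·m/s (from frequency = 96.1 GHz, via p = hf/c).
Ratio = 1.566·10^-34 / 2.124·10^-31 = 7.37·10^-4.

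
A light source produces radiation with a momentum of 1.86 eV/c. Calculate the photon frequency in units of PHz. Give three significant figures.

0.450 PHz

Convert to SI: p = 1.86 eV/c = 9.9404e-28 kg·m/s.
The photon relation is f = pc/h, giving f = 4.497e14 Hz.
Converting to PHz: f = 0.4497 PHz ≈ 0.450 PHz.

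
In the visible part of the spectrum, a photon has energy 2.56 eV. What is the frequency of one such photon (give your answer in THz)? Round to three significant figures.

619 THz

First convert: E = 2.56 eV = 4.1016e-19 J.
Since f = E/h for a photon, f = 6.190e14 Hz.
Converting to THz: f = 619.0 THz ≈ 619 THz.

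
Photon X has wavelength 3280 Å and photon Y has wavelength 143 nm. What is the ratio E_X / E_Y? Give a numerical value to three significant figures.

E_X = 6.056e-19 J (from wavelength = 3280 Å, via E = hc/λ).
E_Y = 1.389e-18 J (from wavelength = 143 nm, via E = hc/λ).
Ratio = 6.056e-19 / 1.389e-18 = 0.436.

0.436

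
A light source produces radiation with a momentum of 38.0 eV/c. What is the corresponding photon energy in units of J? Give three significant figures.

6.09e-18 J

Use c = 2.99792458e8 m/s, 1 eV = 1.602176634e-19 J.
Convert to SI: p = 38.0 eV/c = 2.0308e-26 kg·m/s.
Apply E = pc: E = 6.088e-18 J.
So E ≈ 6.09e-18 J.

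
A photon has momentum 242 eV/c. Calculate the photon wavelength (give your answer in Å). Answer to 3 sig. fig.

51.2 Å

Use h = 6.62607015e-34 J·s, c = 2.99792458e8 m/s, 1 eV = 1.602176634e-19 J.
Convert to SI: p = 242 eV/c = 1.2933e-25 kg·m/s.
Since λ = h/p for a photon, λ = 5.123e-9 m.
Converting to Å: λ = 51.23 Å ≈ 51.2 Å.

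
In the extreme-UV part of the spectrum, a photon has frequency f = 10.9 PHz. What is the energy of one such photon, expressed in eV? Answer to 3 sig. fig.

45.1 eV

Use h = 6.62607015e-34 J·s, 1 eV = 1.602176634e-19 J.
Convert to SI: f = 10.9 PHz = 1.09e16 Hz.
Since E = hf for a photon, E = 7.222e-18 J.
Converting to eV: E = 45.08 eV ≈ 45.1 eV.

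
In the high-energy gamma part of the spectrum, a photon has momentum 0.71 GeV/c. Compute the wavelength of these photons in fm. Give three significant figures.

Convert to SI: p = 0.71 GeV/c = 3.7944e-19 kg·m/s.
The photon relation is λ = h/p, giving λ = 1.746e-15 m.
Converting to fm: λ = 1.746 fm ≈ 1.75 fm.

1.75 fm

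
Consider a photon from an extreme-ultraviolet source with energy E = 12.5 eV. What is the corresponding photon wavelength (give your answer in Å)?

992 Å

In SI units: E = 12.5 eV = 2.0027·10^-18 J.
Apply λ = hc/E: λ = 9.919·10^-8 m.
Converting to Å: λ = 991.9 Å ≈ 992 Å.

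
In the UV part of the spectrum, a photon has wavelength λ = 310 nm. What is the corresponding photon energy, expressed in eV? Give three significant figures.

Convert to SI: λ = 310 nm = 3.1 × 10^-7 m.
Since E = hc/λ for a photon, E = 6.408 × 10^-19 J.
Converting to eV: E = 3.999 eV ≈ 4.00 eV.

4.00 eV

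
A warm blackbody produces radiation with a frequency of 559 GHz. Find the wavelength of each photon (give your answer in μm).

536 μm

First convert: f = 559 GHz = 5.59 × 10^11 Hz.
The photon relation is λ = c/f, giving λ = 5.363 × 10^-4 m.
Converting to μm: λ = 536.3 μm ≈ 536 μm.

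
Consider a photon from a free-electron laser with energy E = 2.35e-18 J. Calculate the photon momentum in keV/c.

0.0147 keV/c

For a photon p = E/c, so p = 7.839e-27 kg·m/s.
Converting to keV/c: p = 0.01467 keV/c ≈ 0.0147 keV/c.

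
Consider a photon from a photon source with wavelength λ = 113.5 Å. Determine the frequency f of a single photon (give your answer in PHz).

Use c = 2.99792458 × 10^8 m/s.
First convert: λ = 113.5 Å = 1.135 × 10^-8 m.
Since f = c/λ for a photon, f = 2.641 × 10^16 Hz.
Converting to PHz: f = 26.41 PHz ≈ 26.4 PHz.

26.4 PHz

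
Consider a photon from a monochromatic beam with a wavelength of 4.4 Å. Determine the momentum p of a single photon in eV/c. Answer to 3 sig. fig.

Convert to SI: λ = 4.4 Å = 4.4·10^-10 m.
The photon relation is p = h/λ, giving p = 1.506·10^-24 kg·m/s.
Converting to eV/c: p = 2818 eV/c ≈ 2820 eV/c.

2820 eV/c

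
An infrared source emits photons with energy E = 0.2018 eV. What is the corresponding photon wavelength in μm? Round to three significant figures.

6.14 μm

Use h = 6.62607015e-34 J·s, c = 2.99792458e8 m/s, 1 eV = 1.602176634e-19 J.
Convert to SI: E = 0.2018 eV = 3.2332e-20 J.
Apply λ = hc/E: λ = 6.144e-6 m.
Converting to μm: λ = 6.144 μm ≈ 6.14 μm.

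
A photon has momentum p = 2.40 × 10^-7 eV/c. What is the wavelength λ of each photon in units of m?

In SI units: p = 2.40 × 10^-7 eV/c = 1.2826 × 10^-34 kg·m/s.
Since λ = h/p for a photon, λ = 5.166 m.
So λ ≈ 5.17 m.

5.17 m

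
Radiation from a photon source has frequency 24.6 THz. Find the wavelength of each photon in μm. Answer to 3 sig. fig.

12.2 μm

Take c = 2.99792458e8 m/s.
First convert: f = 24.6 THz = 2.46e13 Hz.
Since λ = c/f for a photon, λ = 1.219e-5 m.
Converting to μm: λ = 12.19 μm ≈ 12.2 μm.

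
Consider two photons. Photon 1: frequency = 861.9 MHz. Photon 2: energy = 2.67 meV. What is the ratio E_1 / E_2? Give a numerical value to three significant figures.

E_1 = 5.711 × 10^-25 J (from frequency = 861.9 MHz, via E = hf).
E_2 = 4.278 × 10^-22 J (from energy = 2.67 meV, via E given directly).
Ratio = 5.711 × 10^-25 / 4.278 × 10^-22 = 1.34 × 10^-3.

1.34 × 10^-3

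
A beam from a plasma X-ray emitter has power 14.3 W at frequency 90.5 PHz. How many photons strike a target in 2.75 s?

Total energy: E_total = P·t = 14.3 × 2.75 = 39.33 J.
Per-photon energy: E = 5.997 × 10^-17 J.
N = E_total / E_photon = 6.56 × 10^17.

6.56 × 10^17 photons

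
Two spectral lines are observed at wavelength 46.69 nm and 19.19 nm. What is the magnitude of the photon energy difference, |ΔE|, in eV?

38.1 eV

Using E = hc/λ: E₁ = 4.2545 × 10^-18 J, E₂ = 1.0351 × 10^-17 J.
|ΔE| = |4.2545 × 10^-18 − 1.0351 × 10^-17| = 6.10 × 10^-18 J = 38.1 eV.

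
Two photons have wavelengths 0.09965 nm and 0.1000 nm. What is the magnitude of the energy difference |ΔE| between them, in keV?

Using E = hc/λ: E₁ = 1.9934e-15 J, E₂ = 1.9864e-15 J.
|ΔE| = |1.9934e-15 − 1.9864e-15| = 6.98e-18 J = 0.0435 keV.

0.0435 keV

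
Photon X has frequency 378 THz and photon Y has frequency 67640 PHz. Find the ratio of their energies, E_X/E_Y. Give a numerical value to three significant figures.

5.59 × 10^-6

E_X = 2.505 × 10^-19 J (from frequency = 378 THz, via E = hf).
E_Y = 4.482 × 10^-14 J (from frequency = 67640 PHz, via E = hf).
Ratio = 2.505 × 10^-19 / 4.482 × 10^-14 = 5.59 × 10^-6.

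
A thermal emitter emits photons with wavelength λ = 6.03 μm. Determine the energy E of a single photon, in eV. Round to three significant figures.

First convert: λ = 6.03 μm = 6.03e-6 m.
The photon relation is E = hc/λ, giving E = 3.294e-20 J.
Converting to eV: E = 0.2056 eV ≈ 0.206 eV.

0.206 eV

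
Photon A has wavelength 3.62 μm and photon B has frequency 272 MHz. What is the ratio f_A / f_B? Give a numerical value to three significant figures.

f_A = 8.282e13 Hz (from wavelength = 3.62 μm, via f = c/λ).
f_B = 2.720e8 Hz (from frequency = 272 MHz, via f given directly).
Ratio = 8.282e13 / 2.720e8 = 3.04e5.

3.04e5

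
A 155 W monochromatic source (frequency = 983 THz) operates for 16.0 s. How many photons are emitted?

Total energy: E_total = P·t = 155 × 16.0 = 2480 J.
Per-photon energy: E = 6.513e-19 J.
N = E_total / E_photon = 3.81e21.

3.81e21 photons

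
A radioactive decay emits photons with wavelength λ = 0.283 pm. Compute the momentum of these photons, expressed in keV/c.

(h = 6.62607015·10^-34 J·s, c = 2.99792458·10^8 m/s, 1 eV = 1.602176634·10^-19 J.)
In SI units: λ = 0.283 pm = 2.83·10^-13 m.
The photon relation is p = h/λ, giving p = 2.341·10^-21 kg·m/s.
Converting to keV/c: p = 4381 keV/c ≈ 4380 keV/c.

4380 keV/c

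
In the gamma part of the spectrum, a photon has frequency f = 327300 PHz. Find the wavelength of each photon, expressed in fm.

916 fm

Take c = 2.99792458e8 m/s.
Convert to SI: f = 327300 PHz = 3.273e20 Hz.
Apply λ = c/f: λ = 9.160e-13 m.
Converting to fm: λ = 916.0 fm ≈ 916 fm.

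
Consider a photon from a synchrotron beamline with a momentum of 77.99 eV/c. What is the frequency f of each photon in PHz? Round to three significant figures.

18.9 PHz

(h = 6.62607015e-34 J·s, c = 2.99792458e8 m/s, 1 eV = 1.602176634e-19 J.)
First convert: p = 77.99 eV/c = 4.1680e-26 kg·m/s.
The photon relation is f = pc/h, giving f = 1.886e16 Hz.
Converting to PHz: f = 18.86 PHz ≈ 18.9 PHz.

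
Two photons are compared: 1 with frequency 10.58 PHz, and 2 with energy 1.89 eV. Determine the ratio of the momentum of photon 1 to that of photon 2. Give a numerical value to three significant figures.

23.2

p_1 = 2.338e-26 kg·m/s (from frequency = 10.58 PHz, via p = hf/c).
p_2 = 1.010e-27 kg·m/s (from energy = 1.89 eV, via p = E/c).
Ratio = 2.338e-26 / 1.010e-27 = 23.2.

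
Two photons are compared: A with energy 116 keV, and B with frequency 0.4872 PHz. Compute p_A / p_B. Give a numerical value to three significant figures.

p_A = 6.199e-23 kg·m/s (from energy = 116 keV, via p = E/c).
p_B = 1.077e-27 kg·m/s (from frequency = 0.4872 PHz, via p = hf/c).
Ratio = 6.199e-23 / 1.077e-27 = 5.76e4.

5.76e4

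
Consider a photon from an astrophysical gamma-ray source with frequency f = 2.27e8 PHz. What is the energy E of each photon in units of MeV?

939 MeV

Convert to SI: f = 2.27e8 PHz = 2.27e23 Hz.
The photon relation is E = hf, giving E = 1.504e-10 J.
Converting to MeV: E = 938.8 MeV ≈ 939 MeV.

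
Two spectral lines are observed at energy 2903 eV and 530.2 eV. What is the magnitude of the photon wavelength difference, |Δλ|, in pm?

Using λ = hc/E: λ₁ = 4.2709·10^-10 m, λ₂ = 2.3384·10^-9 m.
|Δλ| = |4.2709·10^-10 − 2.3384·10^-9| = 1.91·10^-9 m = 1910 pm.

1910 pm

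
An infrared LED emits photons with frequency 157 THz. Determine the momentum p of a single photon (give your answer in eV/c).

0.649 eV/c

Use h = 6.62607015e-34 J·s, c = 2.99792458e8 m/s, 1 eV = 1.602176634e-19 J.
In SI units: f = 157 THz = 1.57e14 Hz.
For a photon p = hf/c, so p = 3.470e-28 kg·m/s.
Converting to eV/c: p = 0.6493 eV/c ≈ 0.649 eV/c.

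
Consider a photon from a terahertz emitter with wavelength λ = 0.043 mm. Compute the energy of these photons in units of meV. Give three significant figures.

(h = 6.62607015e-34 J·s, c = 2.99792458e8 m/s, 1 eV = 1.602176634e-19 J.)
Convert to SI: λ = 0.043 mm = 4.3e-5 m.
The photon relation is E = hc/λ, giving E = 4.620e-21 J.
Converting to meV: E = 28.83 meV ≈ 28.8 meV.

28.8 meV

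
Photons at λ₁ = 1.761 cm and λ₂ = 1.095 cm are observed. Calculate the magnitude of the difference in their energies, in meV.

0.0428 meV

Using E = hc/λ: E₁ = 1.1280e-23 J, E₂ = 1.8141e-23 J.
|ΔE| = |1.1280e-23 − 1.8141e-23| = 6.86e-24 J = 0.0428 meV.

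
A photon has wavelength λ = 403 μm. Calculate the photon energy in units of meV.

(h = 6.62607015 × 10^-34 J·s, c = 2.99792458 × 10^8 m/s, 1 eV = 1.602176634 × 10^-19 J.)
In SI units: λ = 403 μm = 4.03 × 10^-4 m.
For a photon E = hc/λ, so E = 4.929 × 10^-22 J.
Converting to meV: E = 3.077 meV ≈ 3.08 meV.

3.08 meV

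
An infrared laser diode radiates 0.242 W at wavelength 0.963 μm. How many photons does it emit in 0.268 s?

3.14 × 10^17 photons

Total energy: E_total = P·t = 0.242 × 0.268 = 0.06486 J.
Per-photon energy: E = 2.063 × 10^-19 J.
N = E_total / E_photon = 3.14 × 10^17.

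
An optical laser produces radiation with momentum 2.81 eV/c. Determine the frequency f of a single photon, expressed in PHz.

Take h = 6.62607015·10^-34 J·s, c = 2.99792458·10^8 m/s, 1 eV = 1.602176634·10^-19 J.
First convert: p = 2.81 eV/c = 1.5017·10^-27 kg·m/s.
For a photon f = pc/h, so f = 6.795·10^14 Hz.
Converting to PHz: f = 0.6795 PHz ≈ 0.679 PHz.

0.679 PHz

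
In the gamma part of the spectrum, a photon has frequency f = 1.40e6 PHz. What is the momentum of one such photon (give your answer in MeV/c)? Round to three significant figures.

5.79 MeV/c

Use h = 6.62607015e-34 J·s, c = 2.99792458e8 m/s, 1 eV = 1.602176634e-19 J.
Convert to SI: f = 1.40e6 PHz = 1.40e21 Hz.
The photon relation is p = hf/c, giving p = 3.094e-21 kg·m/s.
Converting to MeV/c: p = 5.790 MeV/c ≈ 5.79 MeV/c.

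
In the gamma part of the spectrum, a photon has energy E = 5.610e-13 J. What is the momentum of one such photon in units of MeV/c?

3.50 MeV/c

Apply p = E/c: p = 1.871e-21 kg·m/s.
Converting to MeV/c: p = 3.501 MeV/c ≈ 3.50 MeV/c.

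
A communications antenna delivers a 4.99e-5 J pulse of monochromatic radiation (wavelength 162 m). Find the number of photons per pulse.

Per-photon energy: E = 1.226e-27 J (from wavelength = 162 m).
N = E_total / E_photon = 4.99e-5 J / 1.226e-27 J = 4.07e22.

4.07e22 photons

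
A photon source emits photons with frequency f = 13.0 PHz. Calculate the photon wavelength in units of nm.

Convert to SI: f = 13.0 PHz = 1.30 × 10^16 Hz.
The photon relation is λ = c/f, giving λ = 2.306 × 10^-8 m.
Converting to nm: λ = 23.06 nm ≈ 23.1 nm.

23.1 nm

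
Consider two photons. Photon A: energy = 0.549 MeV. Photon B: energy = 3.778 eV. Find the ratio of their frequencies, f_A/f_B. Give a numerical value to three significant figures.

f_A = 1.327 × 10^20 Hz (from energy = 0.549 MeV, via f = E/h).
f_B = 9.135 × 10^14 Hz (from energy = 3.778 eV, via f = E/h).
Ratio = 1.327 × 10^20 / 9.135 × 10^14 = 1.45 × 10^5.

1.45 × 10^5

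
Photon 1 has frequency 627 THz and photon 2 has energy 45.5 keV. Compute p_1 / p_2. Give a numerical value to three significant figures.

p_1 = 1.386 × 10^-27 kg·m/s (from frequency = 627 THz, via p = hf/c).
p_2 = 2.432 × 10^-23 kg·m/s (from energy = 45.5 keV, via p = E/c).
Ratio = 1.386 × 10^-27 / 2.432 × 10^-23 = 5.70 × 10^-5.

5.70 × 10^-5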